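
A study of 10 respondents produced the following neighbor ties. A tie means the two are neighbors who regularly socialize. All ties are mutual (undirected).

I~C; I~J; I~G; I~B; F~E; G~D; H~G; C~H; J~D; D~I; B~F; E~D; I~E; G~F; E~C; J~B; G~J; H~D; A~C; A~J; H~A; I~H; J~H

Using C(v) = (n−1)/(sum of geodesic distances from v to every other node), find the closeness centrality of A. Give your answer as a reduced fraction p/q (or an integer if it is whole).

Distances from A: B:2, C:1, D:2, E:2, F:3, G:2, H:1, I:2, J:1. Sum = 16.
n = 10, so closeness = 9/16.

9/16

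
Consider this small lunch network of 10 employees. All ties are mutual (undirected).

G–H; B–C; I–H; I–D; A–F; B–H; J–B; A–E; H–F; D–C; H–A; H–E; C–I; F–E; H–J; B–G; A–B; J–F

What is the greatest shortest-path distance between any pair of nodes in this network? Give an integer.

Eccentricity of each node (its greatest distance to any other): A:3, B:2, C:3, D:3, E:3, F:3, G:3, H:2, I:2, J:3.
The maximum eccentricity is 3, realized for instance by the pair C–E via C – I – H – E. So the diameter is 3.

3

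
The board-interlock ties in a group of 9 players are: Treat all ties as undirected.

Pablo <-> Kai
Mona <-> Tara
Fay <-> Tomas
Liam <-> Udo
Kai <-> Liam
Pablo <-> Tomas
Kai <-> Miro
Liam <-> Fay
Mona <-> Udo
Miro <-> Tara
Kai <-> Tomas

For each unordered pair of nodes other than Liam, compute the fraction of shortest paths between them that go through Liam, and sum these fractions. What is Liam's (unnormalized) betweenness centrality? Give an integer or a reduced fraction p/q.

Pairs whose geodesics pass through Liam — Udo–Miro: 1/2; Udo–Kai: 1; Udo–Pablo: 1; Udo–Tomas: 2/2; Udo–Fay: 1; Mona–Kai: 1/2; Mona–Pablo: 1/2; Mona–Tomas: 2/3; Mona–Fay: 1; Tara–Fay: 2/3; Miro–Fay: 1/2; Kai–Fay: 1/2.
All other pairs contribute 0.
Summing the contributions gives betweenness(Liam) = 53/6.

53/6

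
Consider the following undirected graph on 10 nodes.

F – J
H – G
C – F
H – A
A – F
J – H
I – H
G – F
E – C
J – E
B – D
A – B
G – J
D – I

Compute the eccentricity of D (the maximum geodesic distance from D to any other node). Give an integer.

4

Distances from D: A:2, B:1, C:4, E:4, F:3, G:3, H:2, I:1, J:3.
The largest is 4 (to C and E), so the eccentricity of D is 4.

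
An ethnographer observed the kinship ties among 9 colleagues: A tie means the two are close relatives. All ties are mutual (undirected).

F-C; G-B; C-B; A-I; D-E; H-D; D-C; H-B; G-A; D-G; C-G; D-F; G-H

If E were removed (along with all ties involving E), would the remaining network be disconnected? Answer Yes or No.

No

Even without E, every remaining node can still reach every other (the residual graph is connected), so E is not a cut vertex.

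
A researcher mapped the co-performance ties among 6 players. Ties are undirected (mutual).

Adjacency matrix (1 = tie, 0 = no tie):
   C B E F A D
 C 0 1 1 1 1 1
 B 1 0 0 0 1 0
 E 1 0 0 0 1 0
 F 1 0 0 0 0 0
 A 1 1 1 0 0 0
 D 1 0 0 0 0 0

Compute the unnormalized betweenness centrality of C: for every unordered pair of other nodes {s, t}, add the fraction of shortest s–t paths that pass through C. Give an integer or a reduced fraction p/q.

15/2

Pairs whose geodesics pass through C — B–E: 1/2; B–F: 1; B–D: 1; E–F: 1; E–D: 1; F–A: 1; F–D: 1; A–D: 1.
All other pairs contribute 0.
Summing the contributions gives betweenness(C) = 15/2.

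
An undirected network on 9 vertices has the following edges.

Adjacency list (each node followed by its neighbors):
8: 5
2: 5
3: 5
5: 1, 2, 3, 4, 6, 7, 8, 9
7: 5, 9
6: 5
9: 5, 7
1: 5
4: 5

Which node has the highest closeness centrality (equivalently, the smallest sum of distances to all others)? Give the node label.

5

Farness (sum of distances to all others) for each node — 1:15, 2:15, 3:15, 4:15, 5:8, 6:15, 7:14, 8:15, 9:14.
The smallest farness is 8, for 5, so 5 has the highest closeness.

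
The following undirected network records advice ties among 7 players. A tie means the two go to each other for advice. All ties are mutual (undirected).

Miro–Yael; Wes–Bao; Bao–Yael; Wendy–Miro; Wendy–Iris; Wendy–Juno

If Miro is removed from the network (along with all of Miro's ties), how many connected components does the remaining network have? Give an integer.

Without Miro, the remaining ties split the others into: {Bao, Wes, Yael}; {Iris, Juno, Wendy}.
That's 2 separate components.

2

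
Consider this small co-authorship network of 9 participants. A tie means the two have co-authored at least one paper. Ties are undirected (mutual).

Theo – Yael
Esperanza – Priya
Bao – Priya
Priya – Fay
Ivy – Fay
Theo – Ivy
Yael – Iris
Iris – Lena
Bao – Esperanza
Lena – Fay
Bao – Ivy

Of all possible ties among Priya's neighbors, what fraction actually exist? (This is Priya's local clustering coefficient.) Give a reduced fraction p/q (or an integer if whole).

Priya's neighbors: Bao, Esperanza, and Fay (k = 3).
Possible neighbor pairs: C(3,2) = 3. Edges among them: Bao–Esperanza → e = 1.
Clustering(Priya) = 1/3.

1/3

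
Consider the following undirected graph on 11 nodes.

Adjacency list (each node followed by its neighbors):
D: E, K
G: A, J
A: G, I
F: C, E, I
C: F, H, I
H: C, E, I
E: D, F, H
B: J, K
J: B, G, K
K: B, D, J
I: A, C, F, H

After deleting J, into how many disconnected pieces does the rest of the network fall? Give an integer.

1

J's neighbors (B, G, and K) remain reachable from one another through other ties, so the rest of the network stays in one piece.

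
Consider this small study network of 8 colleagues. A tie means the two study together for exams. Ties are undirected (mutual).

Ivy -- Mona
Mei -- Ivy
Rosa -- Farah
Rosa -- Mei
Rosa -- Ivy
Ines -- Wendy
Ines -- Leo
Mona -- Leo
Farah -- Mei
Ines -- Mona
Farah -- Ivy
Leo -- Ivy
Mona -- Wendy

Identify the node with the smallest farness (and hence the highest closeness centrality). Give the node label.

Farness (sum of distances to all others) for each node — Farah:13, Ines:14, Ivy:9, Leo:11, Mei:13, Mona:10, Rosa:13, Wendy:15.
The smallest farness is 9, for Ivy, so Ivy has the highest closeness.

Ivy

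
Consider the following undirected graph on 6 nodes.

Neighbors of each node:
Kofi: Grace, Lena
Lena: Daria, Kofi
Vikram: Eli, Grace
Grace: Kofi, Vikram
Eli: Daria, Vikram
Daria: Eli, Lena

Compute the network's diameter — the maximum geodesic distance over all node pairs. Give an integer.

3

Eccentricity of each node (its greatest distance to any other): Daria:3, Eli:3, Grace:3, Kofi:3, Lena:3, Vikram:3.
The maximum eccentricity is 3, realized for instance by the pair Kofi–Eli via Kofi – Lena – Daria – Eli. So the diameter is 3.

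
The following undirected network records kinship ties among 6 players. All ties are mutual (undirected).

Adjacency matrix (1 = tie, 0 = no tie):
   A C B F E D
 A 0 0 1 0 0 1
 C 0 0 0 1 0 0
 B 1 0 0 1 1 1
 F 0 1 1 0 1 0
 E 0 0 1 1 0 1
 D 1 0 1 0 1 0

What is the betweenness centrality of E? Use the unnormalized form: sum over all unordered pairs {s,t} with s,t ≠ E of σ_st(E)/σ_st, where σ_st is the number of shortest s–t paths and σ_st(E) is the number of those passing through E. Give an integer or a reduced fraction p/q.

Pairs whose geodesics pass through E — C–D: 1/2; F–D: 1/2.
All other pairs contribute 0.
Summing the contributions gives betweenness(E) = 1.

1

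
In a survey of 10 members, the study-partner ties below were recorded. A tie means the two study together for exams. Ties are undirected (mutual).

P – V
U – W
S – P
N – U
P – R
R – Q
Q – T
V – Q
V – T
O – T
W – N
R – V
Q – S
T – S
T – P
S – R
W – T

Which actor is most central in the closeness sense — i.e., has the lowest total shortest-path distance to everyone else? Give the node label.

T

Farness (sum of distances to all others) for each node — N:23, O:20, P:16, Q:16, R:20, S:16, T:12, U:23, V:16, W:16.
The smallest farness is 12, for T, so T has the highest closeness.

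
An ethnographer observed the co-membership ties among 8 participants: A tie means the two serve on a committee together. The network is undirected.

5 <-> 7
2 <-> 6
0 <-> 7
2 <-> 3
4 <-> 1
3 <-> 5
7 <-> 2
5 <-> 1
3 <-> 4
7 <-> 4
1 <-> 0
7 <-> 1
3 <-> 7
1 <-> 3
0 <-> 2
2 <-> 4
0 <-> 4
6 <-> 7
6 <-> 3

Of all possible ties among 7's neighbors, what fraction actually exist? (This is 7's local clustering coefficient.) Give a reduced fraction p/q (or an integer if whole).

7's neighbors: 0, 1, 2, 3, 4, 5, and 6 (k = 7).
Possible neighbor pairs: C(7,2) = 21. Edges among them: 0–1, 0–2, 0–4, 1–3, 1–4, 1–5, 2–3, 2–4, 2–6, 3–4, 3–5, 3–6 → e = 12.
Clustering(7) = 12/21 = 4/7.

4/7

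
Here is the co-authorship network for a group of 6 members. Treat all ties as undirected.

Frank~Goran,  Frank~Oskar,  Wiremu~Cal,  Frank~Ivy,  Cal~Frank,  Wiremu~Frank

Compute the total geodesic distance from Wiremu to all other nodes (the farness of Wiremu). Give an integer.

Distances from Wiremu: Cal:1, Frank:1, Goran:2, Ivy:2, Oskar:2.
Sum = 1 + 1 + 2 + 2 + 2 = 8.

8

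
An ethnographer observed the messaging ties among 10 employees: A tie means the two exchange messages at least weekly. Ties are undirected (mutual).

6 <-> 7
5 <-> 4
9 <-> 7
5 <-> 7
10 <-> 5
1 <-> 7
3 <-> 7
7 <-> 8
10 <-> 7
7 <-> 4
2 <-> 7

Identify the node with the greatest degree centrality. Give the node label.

Degrees — 1:1, 2:1, 3:1, 4:2, 5:3, 6:1, 7:9, 8:1, 9:1, 10:2.
The maximum is 9, attained only by 7.

7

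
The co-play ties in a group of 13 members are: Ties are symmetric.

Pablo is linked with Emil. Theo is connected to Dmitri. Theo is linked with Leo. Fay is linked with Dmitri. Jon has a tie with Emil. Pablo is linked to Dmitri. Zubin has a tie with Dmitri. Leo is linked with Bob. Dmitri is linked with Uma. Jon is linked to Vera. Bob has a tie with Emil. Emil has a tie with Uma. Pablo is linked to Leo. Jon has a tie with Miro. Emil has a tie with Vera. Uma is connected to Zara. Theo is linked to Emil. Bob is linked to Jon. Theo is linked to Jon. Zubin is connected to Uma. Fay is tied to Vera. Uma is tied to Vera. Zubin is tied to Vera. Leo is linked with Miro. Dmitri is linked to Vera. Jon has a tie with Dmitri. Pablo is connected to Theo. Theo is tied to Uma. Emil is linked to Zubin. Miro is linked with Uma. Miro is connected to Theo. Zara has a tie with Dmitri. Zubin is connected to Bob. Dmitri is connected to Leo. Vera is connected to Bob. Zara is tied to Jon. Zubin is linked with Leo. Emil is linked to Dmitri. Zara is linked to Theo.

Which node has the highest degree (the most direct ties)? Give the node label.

Dmitri

Degrees — Bob:5, Dmitri:10, Emil:8, Fay:2, Jon:7, Leo:6, Miro:4, Pablo:4, Theo:8, Uma:7, Vera:7, Zara:4, Zubin:6.
The maximum is 10, attained only by Dmitri.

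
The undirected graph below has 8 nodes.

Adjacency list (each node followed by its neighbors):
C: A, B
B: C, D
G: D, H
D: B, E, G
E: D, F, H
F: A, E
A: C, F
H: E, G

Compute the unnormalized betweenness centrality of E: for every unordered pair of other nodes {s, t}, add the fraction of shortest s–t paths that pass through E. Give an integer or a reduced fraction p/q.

22/3

Pairs whose geodesics pass through E — D–H: 1/2; D–F: 1; D–A: 1/2; G–F: 2/2; G–A: 2/3; H–F: 1; H–A: 1; H–C: 2/3; H–B: 1/2; F–B: 1/2.
All other pairs contribute 0.
Summing the contributions gives betweenness(E) = 22/3.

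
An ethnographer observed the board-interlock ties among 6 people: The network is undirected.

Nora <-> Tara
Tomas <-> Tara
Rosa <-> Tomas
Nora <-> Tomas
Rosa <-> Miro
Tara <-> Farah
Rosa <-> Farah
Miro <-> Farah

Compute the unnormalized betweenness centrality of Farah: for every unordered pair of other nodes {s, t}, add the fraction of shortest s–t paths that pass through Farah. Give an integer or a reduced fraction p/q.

2

Pairs whose geodesics pass through Farah — Nora–Miro: 1/2; Rosa–Tara: 1/2; Miro–Tara: 1.
All other pairs contribute 0.
Summing the contributions gives betweenness(Farah) = 2.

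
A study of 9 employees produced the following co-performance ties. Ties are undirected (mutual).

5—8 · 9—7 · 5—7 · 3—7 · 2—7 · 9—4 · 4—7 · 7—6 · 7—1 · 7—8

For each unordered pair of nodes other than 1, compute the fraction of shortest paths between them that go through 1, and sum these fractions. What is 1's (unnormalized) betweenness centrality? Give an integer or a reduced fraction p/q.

No shortest path between any pair of other nodes passes through 1.
Summing the contributions gives betweenness(1) = 0.

0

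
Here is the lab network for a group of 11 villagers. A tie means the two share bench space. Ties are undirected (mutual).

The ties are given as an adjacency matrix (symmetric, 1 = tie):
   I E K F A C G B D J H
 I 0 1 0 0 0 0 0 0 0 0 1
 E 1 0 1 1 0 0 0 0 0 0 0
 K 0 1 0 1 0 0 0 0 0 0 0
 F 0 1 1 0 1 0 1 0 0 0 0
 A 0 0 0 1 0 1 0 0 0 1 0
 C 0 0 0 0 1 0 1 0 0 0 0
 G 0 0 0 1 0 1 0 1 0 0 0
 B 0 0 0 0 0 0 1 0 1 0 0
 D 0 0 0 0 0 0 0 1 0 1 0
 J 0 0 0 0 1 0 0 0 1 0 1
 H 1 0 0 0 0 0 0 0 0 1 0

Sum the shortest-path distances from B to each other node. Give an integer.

24

Distances from B: A:3, C:2, D:1, E:3, F:2, G:1, H:3, I:4, J:2, K:3.
Sum = 3 + 2 + 1 + 3 + 2 + 1 + 3 + 4 + 2 + 3 = 24.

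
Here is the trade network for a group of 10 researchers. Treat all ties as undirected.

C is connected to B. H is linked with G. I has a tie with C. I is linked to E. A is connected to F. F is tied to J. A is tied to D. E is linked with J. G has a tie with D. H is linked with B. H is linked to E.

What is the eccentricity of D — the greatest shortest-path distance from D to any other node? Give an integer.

4

Distances from D: A:1, B:3, C:4, E:3, F:2, G:1, H:2, I:4, J:3.
The largest is 4 (to C and I), so the eccentricity of D is 4.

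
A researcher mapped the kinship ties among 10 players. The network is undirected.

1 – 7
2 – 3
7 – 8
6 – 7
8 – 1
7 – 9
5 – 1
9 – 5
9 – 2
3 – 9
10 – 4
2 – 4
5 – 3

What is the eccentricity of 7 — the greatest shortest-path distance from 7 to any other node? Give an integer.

Distances from 7: 1:1, 2:2, 3:2, 4:3, 5:2, 6:1, 8:1, 9:1, 10:4.
The largest is 4 (to 10), so the eccentricity of 7 is 4.

4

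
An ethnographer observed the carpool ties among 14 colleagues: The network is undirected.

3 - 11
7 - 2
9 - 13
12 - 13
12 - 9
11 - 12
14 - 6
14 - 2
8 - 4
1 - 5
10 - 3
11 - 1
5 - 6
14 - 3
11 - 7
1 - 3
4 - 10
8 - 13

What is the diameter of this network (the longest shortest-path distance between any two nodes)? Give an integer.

5

Eccentricity of each node (its greatest distance to any other): 1:4, 2:5, 3:3, 4:4, 5:5, 6:5, 7:4, 8:5, 9:5, 10:4, 11:3, 12:4, 13:5, 14:4.
The maximum eccentricity is 5, realized for instance by the pair 8–2 via 8 – 13 – 12 – 11 – 7 – 2. So the diameter is 5.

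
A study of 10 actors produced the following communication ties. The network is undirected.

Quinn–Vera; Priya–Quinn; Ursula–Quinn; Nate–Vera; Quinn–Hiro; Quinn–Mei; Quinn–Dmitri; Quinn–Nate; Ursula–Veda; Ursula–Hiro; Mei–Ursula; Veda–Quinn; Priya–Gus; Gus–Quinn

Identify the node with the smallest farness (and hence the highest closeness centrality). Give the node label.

Quinn

Farness (sum of distances to all others) for each node — Dmitri:17, Gus:16, Hiro:16, Mei:16, Nate:16, Priya:16, Quinn:9, Ursula:14, Veda:16, Vera:16.
The smallest farness is 9, for Quinn, so Quinn has the highest closeness.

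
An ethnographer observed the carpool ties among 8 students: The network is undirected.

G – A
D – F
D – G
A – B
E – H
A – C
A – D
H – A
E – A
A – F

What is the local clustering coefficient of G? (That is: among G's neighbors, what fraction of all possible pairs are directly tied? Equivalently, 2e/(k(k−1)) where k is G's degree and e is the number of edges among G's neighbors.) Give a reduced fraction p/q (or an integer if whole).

G's neighbors: A and D (k = 2).
Possible neighbor pairs: C(2,2) = 1. Edges among them: A–D → e = 1.
Clustering(G) = 1/1.

1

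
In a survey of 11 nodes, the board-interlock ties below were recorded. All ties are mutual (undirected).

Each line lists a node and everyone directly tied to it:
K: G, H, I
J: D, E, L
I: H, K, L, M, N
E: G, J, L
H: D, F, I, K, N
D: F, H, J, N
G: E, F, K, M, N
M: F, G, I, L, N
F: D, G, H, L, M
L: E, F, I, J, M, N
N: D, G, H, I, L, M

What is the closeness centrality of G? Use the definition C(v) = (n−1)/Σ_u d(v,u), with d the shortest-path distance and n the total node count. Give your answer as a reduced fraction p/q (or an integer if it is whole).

2/3

Distances from G: D:2, E:1, F:1, H:2, I:2, J:2, K:1, L:2, M:1, N:1. Sum = 15.
n = 11, so closeness = 10/15 = 2/3.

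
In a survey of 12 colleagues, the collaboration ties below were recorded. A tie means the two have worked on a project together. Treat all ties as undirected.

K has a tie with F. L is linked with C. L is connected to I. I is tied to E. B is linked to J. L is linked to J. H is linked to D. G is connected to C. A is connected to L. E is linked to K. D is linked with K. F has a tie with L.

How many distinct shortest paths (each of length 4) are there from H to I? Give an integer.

The shortest distance is 4, and the only length-4 path is H–D–K–E–I. So there is exactly 1 shortest path.

1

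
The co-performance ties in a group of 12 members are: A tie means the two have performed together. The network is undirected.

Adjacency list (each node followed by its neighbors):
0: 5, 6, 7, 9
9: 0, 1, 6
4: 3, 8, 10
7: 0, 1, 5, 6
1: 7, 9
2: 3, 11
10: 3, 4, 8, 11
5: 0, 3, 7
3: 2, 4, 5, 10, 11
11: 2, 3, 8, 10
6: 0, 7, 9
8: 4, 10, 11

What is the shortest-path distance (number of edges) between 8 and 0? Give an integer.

One shortest route is 8 – 4 – 3 – 5 – 0, which uses 4 edges, and at distance 3 from 8 we only reach {5}, which does not include 0. So d(8,0) = 4.

4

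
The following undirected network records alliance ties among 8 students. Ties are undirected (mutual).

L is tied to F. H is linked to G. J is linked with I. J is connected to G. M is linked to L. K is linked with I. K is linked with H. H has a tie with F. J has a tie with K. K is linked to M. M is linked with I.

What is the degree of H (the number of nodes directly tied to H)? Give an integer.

H is directly tied to F, G, and K. That is 3 neighbors, so the degree of H is 3.

3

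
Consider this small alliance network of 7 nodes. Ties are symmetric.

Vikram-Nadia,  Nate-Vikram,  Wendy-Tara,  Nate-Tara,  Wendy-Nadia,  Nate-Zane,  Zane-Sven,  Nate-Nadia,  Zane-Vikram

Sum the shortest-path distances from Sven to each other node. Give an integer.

15

Distances from Sven: Nadia:3, Nate:2, Tara:3, Vikram:2, Wendy:4, Zane:1.
Sum = 3 + 2 + 3 + 2 + 4 + 1 = 15.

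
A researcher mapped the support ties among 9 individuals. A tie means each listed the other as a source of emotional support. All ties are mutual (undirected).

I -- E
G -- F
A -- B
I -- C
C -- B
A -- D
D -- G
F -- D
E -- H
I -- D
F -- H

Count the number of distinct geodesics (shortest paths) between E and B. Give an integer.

The shortest distance is 3, and the only length-3 path is E–I–C–B. So there is exactly 1 shortest path.

1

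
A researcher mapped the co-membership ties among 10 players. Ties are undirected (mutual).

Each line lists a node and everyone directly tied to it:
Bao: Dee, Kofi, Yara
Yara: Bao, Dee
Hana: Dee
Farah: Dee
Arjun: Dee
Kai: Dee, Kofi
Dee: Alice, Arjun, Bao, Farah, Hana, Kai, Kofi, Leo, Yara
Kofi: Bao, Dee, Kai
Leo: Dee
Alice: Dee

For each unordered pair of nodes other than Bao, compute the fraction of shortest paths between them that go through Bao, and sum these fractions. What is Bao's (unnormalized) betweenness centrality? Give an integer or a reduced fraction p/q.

Pairs whose geodesics pass through Bao — Kofi–Yara: 1/2.
All other pairs contribute 0.
Summing the contributions gives betweenness(Bao) = 1/2.

1/2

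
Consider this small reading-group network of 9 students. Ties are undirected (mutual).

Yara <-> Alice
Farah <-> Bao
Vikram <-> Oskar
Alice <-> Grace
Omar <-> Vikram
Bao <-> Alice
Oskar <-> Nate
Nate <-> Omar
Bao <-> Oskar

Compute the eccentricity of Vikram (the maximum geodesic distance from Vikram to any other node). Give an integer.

Distances from Vikram: Alice:3, Bao:2, Farah:3, Grace:4, Nate:2, Omar:1, Oskar:1, Yara:4.
The largest is 4 (to Grace and Yara), so the eccentricity of Vikram is 4.

4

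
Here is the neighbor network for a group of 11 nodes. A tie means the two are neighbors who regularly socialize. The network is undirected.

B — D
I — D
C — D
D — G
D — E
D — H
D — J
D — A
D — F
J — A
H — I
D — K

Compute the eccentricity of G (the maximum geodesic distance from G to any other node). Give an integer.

Distances from G: A:2, B:2, C:2, D:1, E:2, F:2, H:2, I:2, J:2, K:2.
The largest is 2 (to B, H, F, A, C, J, I, K, and E), so the eccentricity of G is 2.

2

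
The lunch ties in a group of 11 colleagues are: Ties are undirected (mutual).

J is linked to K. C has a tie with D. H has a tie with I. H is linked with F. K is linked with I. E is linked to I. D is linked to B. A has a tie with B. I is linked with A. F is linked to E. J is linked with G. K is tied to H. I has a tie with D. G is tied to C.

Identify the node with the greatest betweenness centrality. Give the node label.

I

Unnormalized betweenness of each node: A:17/6, B:4/3, C:9/2, D:37/3, E:5/2, F:1/2, G:7/3, H:11/2, I:137/6, J:29/6, K:19/2.
I has the largest value, 137/6, making it the main broker — the node through which the most shortest paths run.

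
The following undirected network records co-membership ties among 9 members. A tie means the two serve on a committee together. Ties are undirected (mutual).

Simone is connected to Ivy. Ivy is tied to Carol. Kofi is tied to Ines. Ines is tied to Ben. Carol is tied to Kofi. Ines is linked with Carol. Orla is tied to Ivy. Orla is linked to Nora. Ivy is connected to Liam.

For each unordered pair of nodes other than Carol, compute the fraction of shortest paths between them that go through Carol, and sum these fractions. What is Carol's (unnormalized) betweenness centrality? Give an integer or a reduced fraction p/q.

Pairs whose geodesics pass through Carol — Nora–Ben: 1; Nora–Kofi: 1; Nora–Ines: 1; Ben–Simone: 1; Ben–Liam: 1; Ben–Ivy: 1; Ben–Orla: 1; Simone–Kofi: 1; Simone–Ines: 1; Liam–Kofi: 1; Liam–Ines: 1; Ivy–Kofi: 1; Ivy–Ines: 1; Kofi–Orla: 1 … (+1 more pairs).
All other pairs contribute 0.
Summing the contributions gives betweenness(Carol) = 15.

15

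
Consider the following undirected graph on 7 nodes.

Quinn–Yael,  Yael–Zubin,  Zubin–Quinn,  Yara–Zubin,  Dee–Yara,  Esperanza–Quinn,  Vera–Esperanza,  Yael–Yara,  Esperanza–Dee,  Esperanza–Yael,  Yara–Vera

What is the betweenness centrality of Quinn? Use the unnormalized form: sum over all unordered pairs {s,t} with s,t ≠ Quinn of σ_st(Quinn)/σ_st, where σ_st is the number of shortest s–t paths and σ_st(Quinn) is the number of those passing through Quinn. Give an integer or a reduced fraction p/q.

Pairs whose geodesics pass through Quinn — Zubin–Esperanza: 1/2.
All other pairs contribute 0.
Summing the contributions gives betweenness(Quinn) = 1/2.

1/2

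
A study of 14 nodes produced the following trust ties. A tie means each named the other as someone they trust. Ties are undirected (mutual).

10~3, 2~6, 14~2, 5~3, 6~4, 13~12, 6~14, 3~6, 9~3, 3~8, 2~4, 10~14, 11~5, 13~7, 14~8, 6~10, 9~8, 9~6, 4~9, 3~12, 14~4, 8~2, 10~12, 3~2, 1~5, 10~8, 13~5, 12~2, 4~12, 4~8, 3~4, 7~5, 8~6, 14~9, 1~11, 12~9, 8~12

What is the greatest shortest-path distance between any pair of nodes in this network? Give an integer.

4

Eccentricity of each node (its greatest distance to any other): 1:4, 2:3, 3:2, 4:3, 5:3, 6:3, 7:4, 8:3, 9:3, 10:3, 11:4, 12:3, 13:3, 14:4.
The maximum eccentricity is 4, realized for instance by the pair 11–14 via 11 – 5 – 3 – 9 – 14. So the diameter is 4.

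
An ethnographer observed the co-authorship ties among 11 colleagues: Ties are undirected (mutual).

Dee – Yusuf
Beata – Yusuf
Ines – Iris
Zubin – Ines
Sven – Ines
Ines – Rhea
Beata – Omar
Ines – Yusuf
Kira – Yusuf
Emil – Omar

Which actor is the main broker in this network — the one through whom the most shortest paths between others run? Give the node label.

Unnormalized betweenness of each node: Beata:16, Dee:0, Emil:0, Ines:30, Iris:0, Kira:0, Omar:9, Rhea:0, Sven:0, Yusuf:32, Zubin:0.
Yusuf has the largest value, 32, making it the main broker — the node through which the most shortest paths run.

Yusuf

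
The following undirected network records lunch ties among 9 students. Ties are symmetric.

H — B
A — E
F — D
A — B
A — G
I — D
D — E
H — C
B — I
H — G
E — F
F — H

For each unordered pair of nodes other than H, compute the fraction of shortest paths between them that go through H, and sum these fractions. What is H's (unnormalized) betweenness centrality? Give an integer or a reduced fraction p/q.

Pairs whose geodesics pass through H — A–C: 2/2; D–G: 1/2; D–C: 1; F–G: 1; F–B: 1; F–C: 1; G–B: 1/2; G–C: 1; G–I: 1/2; B–C: 1; C–I: 1; C–E: 1.
All other pairs contribute 0.
Summing the contributions gives betweenness(H) = 21/2.

21/2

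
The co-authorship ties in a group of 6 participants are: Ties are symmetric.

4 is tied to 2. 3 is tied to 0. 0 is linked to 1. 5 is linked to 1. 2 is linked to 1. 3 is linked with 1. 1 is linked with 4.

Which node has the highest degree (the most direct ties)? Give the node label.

1

Degrees — 0:2, 1:5, 2:2, 3:2, 4:2, 5:1.
The maximum is 5, attained only by 1.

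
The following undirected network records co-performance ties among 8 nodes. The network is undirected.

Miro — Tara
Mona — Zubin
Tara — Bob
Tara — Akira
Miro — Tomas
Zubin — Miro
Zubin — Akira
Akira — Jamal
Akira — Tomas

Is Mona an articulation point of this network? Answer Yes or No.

No

Even without Mona, every remaining node can still reach every other (the residual graph is connected), so Mona is not a cut vertex.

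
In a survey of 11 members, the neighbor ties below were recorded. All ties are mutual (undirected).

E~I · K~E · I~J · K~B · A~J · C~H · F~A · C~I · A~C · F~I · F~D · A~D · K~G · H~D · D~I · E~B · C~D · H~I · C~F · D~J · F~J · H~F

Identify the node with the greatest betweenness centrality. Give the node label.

I

Unnormalized betweenness of each node: A:1/4, B:0, C:19/12, D:13/6, E:21, F:13/6, G:0, H:0, I:295/12, J:5/4, K:9.
I has the largest value, 295/12, making it the main broker — the node through which the most shortest paths run.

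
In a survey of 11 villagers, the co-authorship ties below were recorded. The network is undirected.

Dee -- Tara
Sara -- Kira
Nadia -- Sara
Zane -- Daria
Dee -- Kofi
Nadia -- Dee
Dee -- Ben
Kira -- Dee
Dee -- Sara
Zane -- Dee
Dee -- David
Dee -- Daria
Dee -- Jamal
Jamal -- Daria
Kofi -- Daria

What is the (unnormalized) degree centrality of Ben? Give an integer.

1

Ben is directly tied to Dee. That is 1 neighbor, so the degree of Ben is 1.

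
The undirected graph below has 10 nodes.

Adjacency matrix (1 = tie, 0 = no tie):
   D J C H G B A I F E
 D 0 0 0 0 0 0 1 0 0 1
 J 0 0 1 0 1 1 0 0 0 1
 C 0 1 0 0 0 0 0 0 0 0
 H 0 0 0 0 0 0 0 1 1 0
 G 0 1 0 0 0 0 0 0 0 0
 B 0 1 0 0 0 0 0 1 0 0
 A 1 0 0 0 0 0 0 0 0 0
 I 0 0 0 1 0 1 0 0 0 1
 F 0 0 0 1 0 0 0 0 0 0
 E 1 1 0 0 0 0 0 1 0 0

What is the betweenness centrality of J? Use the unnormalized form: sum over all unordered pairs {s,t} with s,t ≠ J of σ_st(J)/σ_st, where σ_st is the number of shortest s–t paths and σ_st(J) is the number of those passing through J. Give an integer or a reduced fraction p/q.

Pairs whose geodesics pass through J — D–C: 1; D–G: 1; D–B: 1/2; C–H: 2/2; C–G: 1; C–B: 1; C–A: 1; C–I: 2/2; C–F: 2/2; C–E: 1; H–G: 2/2; G–B: 1; G–A: 1; G–I: 2/2 … (+4 more pairs).
All other pairs contribute 0.
Summing the contributions gives betweenness(J) = 33/2.

33/2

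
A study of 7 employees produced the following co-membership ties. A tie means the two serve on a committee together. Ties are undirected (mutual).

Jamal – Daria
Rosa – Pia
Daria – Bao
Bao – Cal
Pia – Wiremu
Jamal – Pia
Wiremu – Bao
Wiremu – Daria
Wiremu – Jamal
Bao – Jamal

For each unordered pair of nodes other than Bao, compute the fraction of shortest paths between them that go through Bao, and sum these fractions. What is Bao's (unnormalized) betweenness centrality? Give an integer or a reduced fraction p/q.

5

Pairs whose geodesics pass through Bao — Pia–Cal: 2/2; Wiremu–Cal: 1; Daria–Cal: 1; Cal–Jamal: 1; Cal–Rosa: 2/2.
All other pairs contribute 0.
Summing the contributions gives betweenness(Bao) = 5.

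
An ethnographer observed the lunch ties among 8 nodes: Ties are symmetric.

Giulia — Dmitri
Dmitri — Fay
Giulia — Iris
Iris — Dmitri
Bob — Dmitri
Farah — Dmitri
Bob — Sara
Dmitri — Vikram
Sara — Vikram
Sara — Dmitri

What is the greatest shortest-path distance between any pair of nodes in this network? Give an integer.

Eccentricity of each node (its greatest distance to any other): Bob:2, Dmitri:1, Farah:2, Fay:2, Giulia:2, Iris:2, Sara:2, Vikram:2.
The maximum eccentricity is 2, realized for instance by the pair Iris–Fay via Iris – Dmitri – Fay. So the diameter is 2.

2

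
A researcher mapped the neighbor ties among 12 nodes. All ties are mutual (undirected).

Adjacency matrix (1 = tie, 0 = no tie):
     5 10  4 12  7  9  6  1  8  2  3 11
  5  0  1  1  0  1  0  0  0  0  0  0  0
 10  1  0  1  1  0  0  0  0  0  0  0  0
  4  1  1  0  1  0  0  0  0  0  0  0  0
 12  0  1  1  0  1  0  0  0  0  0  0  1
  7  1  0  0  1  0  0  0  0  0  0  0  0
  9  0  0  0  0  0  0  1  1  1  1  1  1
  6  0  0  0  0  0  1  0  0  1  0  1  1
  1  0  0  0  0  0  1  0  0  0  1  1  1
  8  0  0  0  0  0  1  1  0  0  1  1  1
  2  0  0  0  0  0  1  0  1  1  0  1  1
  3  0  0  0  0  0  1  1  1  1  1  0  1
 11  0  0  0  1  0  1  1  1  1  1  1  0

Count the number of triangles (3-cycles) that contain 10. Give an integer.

10's neighbors: 4, 5, and 12.
Neighbor pairs that are themselves tied: 10–4–5; 10–4–12. Each forms one triangle with 10, for 2 in total.

2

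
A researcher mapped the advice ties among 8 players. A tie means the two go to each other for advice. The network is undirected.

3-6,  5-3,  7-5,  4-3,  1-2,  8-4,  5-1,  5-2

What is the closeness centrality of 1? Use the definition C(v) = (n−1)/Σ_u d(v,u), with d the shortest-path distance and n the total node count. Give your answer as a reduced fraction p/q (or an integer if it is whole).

7/16

Distances from 1: 2:1, 3:2, 4:3, 5:1, 6:3, 7:2, 8:4. Sum = 16.
n = 8, so closeness = 7/16.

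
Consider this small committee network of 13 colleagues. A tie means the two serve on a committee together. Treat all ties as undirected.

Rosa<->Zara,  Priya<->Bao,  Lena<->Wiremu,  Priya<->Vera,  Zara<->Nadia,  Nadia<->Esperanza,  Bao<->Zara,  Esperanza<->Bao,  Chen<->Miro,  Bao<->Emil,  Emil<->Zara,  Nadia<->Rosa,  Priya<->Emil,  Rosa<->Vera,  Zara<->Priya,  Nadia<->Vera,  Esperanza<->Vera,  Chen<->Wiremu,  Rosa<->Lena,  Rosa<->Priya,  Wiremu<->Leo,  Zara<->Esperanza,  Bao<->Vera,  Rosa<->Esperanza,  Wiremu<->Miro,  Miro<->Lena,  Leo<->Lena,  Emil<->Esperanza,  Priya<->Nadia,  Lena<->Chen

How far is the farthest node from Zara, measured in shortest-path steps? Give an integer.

3

Distances from Zara: Bao:1, Chen:3, Emil:1, Esperanza:1, Lena:2, Leo:3, Miro:3, Nadia:1, Priya:1, Rosa:1, Vera:2, Wiremu:3.
The largest is 3 (to Chen, Wiremu, Miro, and Leo), so the eccentricity of Zara is 3.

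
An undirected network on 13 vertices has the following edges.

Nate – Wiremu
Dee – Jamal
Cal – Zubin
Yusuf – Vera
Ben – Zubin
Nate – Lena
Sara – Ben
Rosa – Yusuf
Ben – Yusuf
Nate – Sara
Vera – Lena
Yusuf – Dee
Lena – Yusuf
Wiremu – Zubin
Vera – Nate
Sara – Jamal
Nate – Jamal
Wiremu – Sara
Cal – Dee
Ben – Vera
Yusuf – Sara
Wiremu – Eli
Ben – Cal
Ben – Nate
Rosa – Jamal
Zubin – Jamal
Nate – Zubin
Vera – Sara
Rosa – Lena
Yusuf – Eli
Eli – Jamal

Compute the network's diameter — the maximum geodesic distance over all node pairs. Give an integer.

Eccentricity of each node (its greatest distance to any other): Ben:2, Cal:3, Dee:3, Eli:3, Jamal:2, Lena:3, Nate:2, Rosa:3, Sara:2, Vera:2, Wiremu:3, Yusuf:2, Zubin:2.
The maximum eccentricity is 3, realized for instance by the pair Eli–Cal via Eli – Wiremu – Zubin – Cal. So the diameter is 3.

3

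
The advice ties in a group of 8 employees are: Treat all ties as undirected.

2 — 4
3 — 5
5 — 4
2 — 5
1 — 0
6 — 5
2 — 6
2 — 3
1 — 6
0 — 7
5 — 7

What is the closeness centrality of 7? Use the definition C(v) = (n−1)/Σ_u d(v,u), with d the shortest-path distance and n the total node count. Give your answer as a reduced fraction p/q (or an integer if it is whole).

Distances from 7: 0:1, 1:2, 2:2, 3:2, 4:2, 5:1, 6:2. Sum = 12.
n = 8, so closeness = 7/12.

7/12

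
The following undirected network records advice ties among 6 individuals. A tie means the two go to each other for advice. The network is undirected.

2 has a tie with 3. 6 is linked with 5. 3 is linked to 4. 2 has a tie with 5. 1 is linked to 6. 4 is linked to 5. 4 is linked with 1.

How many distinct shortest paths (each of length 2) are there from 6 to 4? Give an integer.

The shortest distance is 2. The length-2 paths are: 6–1–4; 6–5–4.
That gives 2 distinct shortest paths.

2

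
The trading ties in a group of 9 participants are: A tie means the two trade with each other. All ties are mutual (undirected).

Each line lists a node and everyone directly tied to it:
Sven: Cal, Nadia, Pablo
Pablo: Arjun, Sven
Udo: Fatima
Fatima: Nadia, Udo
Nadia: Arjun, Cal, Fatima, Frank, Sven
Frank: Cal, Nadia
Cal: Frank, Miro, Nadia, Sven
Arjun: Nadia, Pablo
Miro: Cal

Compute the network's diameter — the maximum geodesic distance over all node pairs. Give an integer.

Eccentricity of each node (its greatest distance to any other): Arjun:3, Cal:3, Fatima:3, Frank:3, Miro:4, Nadia:2, Pablo:4, Sven:3, Udo:4.
The maximum eccentricity is 4, realized for instance by the pair Udo–Miro via Udo – Fatima – Nadia – Cal – Miro. So the diameter is 4.

4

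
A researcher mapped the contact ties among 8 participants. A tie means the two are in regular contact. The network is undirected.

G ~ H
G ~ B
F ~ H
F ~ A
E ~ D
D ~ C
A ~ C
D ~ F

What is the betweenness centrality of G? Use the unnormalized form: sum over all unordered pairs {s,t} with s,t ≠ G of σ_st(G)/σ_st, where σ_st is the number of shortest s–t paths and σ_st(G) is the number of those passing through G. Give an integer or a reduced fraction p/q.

6

Pairs whose geodesics pass through G — C–B: 2/2; B–F: 1; B–D: 1; B–A: 1; B–E: 1; B–H: 1.
All other pairs contribute 0.
Summing the contributions gives betweenness(G) = 6.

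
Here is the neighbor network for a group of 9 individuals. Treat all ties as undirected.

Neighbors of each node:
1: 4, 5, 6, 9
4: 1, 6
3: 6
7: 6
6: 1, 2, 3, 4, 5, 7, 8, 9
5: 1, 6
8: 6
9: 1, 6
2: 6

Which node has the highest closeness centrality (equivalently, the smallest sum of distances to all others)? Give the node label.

Farness (sum of distances to all others) for each node — 1:12, 2:15, 3:15, 4:14, 5:14, 6:8, 7:15, 8:15, 9:14.
The smallest farness is 8, for 6, so 6 has the highest closeness.

6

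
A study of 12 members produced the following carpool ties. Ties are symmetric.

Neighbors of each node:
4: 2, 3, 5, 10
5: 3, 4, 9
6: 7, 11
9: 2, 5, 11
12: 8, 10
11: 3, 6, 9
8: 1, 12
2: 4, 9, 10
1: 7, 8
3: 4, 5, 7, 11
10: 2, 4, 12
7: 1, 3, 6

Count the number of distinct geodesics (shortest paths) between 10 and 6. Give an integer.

3

The shortest distance is 4. The length-4 paths are: 10–2–9–11–6; 10–4–3–11–6; 10–4–3–7–6.
That gives 3 distinct shortest paths.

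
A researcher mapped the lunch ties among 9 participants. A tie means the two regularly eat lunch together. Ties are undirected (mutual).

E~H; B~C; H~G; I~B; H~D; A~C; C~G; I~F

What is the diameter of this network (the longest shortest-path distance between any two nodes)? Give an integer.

Eccentricity of each node (its greatest distance to any other): A:4, B:4, C:3, D:6, E:6, F:6, G:4, H:5, I:5.
The maximum eccentricity is 6, realized for instance by the pair F–D via F – I – B – C – G – H – D. So the diameter is 6.

6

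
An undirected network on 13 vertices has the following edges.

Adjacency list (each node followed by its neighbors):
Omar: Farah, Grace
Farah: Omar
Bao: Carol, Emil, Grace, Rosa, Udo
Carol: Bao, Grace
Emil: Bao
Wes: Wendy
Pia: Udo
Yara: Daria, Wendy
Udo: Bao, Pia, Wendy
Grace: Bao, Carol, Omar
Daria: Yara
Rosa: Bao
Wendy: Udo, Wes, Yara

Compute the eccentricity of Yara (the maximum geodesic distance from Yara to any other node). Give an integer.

Distances from Yara: Bao:3, Carol:4, Daria:1, Emil:4, Farah:6, Grace:4, Omar:5, Pia:3, Rosa:4, Udo:2, Wendy:1, Wes:2.
The largest is 6 (to Farah), so the eccentricity of Yara is 6.

6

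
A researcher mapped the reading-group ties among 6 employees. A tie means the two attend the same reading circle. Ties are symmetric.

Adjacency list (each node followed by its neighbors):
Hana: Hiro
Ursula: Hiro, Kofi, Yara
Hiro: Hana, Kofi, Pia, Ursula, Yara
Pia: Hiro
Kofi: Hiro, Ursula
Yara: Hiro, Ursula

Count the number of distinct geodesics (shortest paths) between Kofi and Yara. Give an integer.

2

The shortest distance is 2. The length-2 paths are: Kofi–Hiro–Yara; Kofi–Ursula–Yara.
That gives 2 distinct shortest paths.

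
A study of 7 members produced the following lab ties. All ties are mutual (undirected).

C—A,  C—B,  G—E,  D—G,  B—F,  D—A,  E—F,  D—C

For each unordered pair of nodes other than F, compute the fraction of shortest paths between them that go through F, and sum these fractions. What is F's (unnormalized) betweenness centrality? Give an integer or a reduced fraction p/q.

Pairs whose geodesics pass through F — G–B: 1/2; E–B: 1; E–C: 1/2.
All other pairs contribute 0.
Summing the contributions gives betweenness(F) = 2.

2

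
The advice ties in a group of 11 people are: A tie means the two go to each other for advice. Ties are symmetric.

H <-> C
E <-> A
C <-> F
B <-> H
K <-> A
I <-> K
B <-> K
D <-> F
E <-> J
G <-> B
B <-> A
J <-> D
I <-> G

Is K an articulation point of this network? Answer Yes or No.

Even without K, every remaining node can still reach every other (the residual graph is connected), so K is not a cut vertex.

No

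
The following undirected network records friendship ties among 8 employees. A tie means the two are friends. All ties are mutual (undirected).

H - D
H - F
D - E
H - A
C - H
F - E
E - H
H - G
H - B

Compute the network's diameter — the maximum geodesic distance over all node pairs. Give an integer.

2

Eccentricity of each node (its greatest distance to any other): A:2, B:2, C:2, D:2, E:2, F:2, G:2, H:1.
The maximum eccentricity is 2, realized for instance by the pair C–F via C – H – F. So the diameter is 2.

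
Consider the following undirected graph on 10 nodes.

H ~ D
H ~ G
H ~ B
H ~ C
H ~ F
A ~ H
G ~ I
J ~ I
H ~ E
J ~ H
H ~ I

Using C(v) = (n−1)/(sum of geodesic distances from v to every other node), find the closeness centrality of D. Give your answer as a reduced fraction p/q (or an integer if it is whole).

Distances from D: A:2, B:2, C:2, E:2, F:2, G:2, H:1, I:2, J:2. Sum = 17.
n = 10, so closeness = 9/17.

9/17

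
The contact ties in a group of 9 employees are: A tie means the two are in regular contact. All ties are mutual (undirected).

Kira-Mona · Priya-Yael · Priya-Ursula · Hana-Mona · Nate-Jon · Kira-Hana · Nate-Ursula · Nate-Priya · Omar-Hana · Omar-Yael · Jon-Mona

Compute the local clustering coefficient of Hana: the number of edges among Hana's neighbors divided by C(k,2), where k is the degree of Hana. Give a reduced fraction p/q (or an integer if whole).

Hana's neighbors: Kira, Mona, and Omar (k = 3).
Possible neighbor pairs: C(3,2) = 3. Edges among them: Kira–Mona → e = 1.
Clustering(Hana) = 1/3.

1/3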